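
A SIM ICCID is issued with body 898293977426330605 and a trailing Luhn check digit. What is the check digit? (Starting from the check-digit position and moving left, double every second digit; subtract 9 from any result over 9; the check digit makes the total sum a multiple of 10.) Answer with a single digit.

Partial digits right→left: 5 0 6 0 3 3 6 2 4 7 7 9 3 9 2 8 9 8
Double every second digit counting from the check-digit position (so the 1st, 3rd, 5th, ... of the partial from the right).
  doubled (with −9 where >9): 1 3 6 3 8 5 6 4 9 → sum 45
  kept as-is: 0 0 3 2 7 9 9 8 8 → sum 46
Total = 45 + 46 = 91.
Check digit = (10 − (91 mod 10)) mod 10 = 9.

9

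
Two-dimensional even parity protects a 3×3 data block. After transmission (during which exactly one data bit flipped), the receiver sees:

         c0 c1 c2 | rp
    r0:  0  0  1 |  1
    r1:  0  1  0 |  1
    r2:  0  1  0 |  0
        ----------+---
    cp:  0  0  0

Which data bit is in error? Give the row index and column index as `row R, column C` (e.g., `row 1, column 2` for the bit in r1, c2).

Recompute each row's even parity and compare to rp:
  r0: data parity 1, sent rp 1 → ok
  r1: data parity 1, sent rp 1 → ok
  r2: data parity 1, sent rp 0 → mismatch
Recompute each column's even parity and compare to cp:
  c0: data parity 0, sent cp 0 → ok
  c1: data parity 0, sent cp 0 → ok
  c2: data parity 1, sent cp 0 → mismatch
Exactly one row (r2) and one column (c2) fail → the flipped bit is at their intersection.

row 2, column 2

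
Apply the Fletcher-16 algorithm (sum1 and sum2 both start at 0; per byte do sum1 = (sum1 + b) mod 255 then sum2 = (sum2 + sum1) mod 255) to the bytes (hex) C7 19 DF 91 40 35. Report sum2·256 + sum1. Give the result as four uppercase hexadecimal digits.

Running sums (mod 255):
  after byte 0 (C7): sum1=199, sum2=199
  after byte 1 (19): sum1=224, sum2=168
  after byte 2 (DF): sum1=192, sum2=105
  after byte 3 (91): sum1=82, sum2=187
  after byte 4 (40): sum1=146, sum2=78
  after byte 5 (35): sum1=199, sum2=22
Checksum = sum2·256 + sum1 = 22·256 + 199 = 5831 = 0x16C7.

16C7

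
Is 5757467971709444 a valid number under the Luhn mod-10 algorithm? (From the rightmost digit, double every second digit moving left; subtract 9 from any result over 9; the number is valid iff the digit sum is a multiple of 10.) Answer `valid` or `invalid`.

valid

From the right, keep odd positions and double even positions (subtract 9 from any doubled value over 9):
  doubled (positions 2,4,...): 8 9 5 5 5 8 1 1 → sum 42
  kept (positions 1,3,...): 4 4 0 1 9 6 7 7 → sum 38
Total = 80.
80 mod 10 = 0, so the number is valid.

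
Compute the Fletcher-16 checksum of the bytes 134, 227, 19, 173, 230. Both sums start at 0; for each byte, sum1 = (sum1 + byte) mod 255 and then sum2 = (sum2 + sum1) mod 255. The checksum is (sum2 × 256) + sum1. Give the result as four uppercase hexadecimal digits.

AB12

Running sums (mod 255):
  after byte 0 (134): sum1=134, sum2=134
  after byte 1 (227): sum1=106, sum2=240
  after byte 2 (19): sum1=125, sum2=110
  after byte 3 (173): sum1=43, sum2=153
  after byte 4 (230): sum1=18, sum2=171
Checksum = sum2·256 + sum1 = 171·256 + 18 = 43794 = 0xAB12.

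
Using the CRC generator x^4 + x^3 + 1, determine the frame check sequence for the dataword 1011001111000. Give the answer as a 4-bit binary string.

Append 4 zeros: 10110011110000000. Divide by 11001 (XOR where the leading bit is 1):
  pos 0: 10110 XOR 11001 = 01111
  pos 1: 11110 XOR 11001 = 00111
  pos 3: 11111 XOR 11001 = 00110
  pos 5: 11011 XOR 11001 = 00010
  pos 8: 10000 XOR 11001 = 01001
  pos 9: 10010 XOR 11001 = 01011
  pos 10: 10110 XOR 11001 = 01111
  pos 11: 11110 XOR 11001 = 00111
Remainder (last 4 bits) = 1110. This is the CRC / FCS.

1110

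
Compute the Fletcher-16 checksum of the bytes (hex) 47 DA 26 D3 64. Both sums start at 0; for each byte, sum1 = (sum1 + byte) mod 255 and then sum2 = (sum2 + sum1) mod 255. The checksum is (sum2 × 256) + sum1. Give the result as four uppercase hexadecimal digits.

4E80

Running sums (mod 255):
  after byte 0 (47): sum1=71, sum2=71
  after byte 1 (DA): sum1=34, sum2=105
  after byte 2 (26): sum1=72, sum2=177
  after byte 3 (D3): sum1=28, sum2=205
  after byte 4 (64): sum1=128, sum2=78
Checksum = sum2·256 + sum1 = 78·256 + 128 = 20096 = 0x4E80.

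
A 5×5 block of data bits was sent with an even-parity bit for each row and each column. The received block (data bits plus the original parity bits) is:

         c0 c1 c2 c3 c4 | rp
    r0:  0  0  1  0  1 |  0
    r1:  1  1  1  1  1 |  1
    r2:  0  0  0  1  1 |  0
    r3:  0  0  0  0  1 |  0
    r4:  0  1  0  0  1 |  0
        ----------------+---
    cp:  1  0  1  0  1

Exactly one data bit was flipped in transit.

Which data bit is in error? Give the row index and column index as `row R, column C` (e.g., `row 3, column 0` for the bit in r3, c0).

Recompute each row's even parity and compare to rp:
  r0: data parity 0, sent rp 0 → ok
  r1: data parity 1, sent rp 1 → ok
  r2: data parity 0, sent rp 0 → ok
  r3: data parity 1, sent rp 0 → mismatch
  r4: data parity 0, sent rp 0 → ok
Recompute each column's even parity and compare to cp:
  c0: data parity 1, sent cp 1 → ok
  c1: data parity 0, sent cp 0 → ok
  c2: data parity 0, sent cp 1 → mismatch
  c3: data parity 0, sent cp 0 → ok
  c4: data parity 1, sent cp 1 → ok
Exactly one row (r3) and one column (c2) fail → the flipped bit is at their intersection.

row 3, column 2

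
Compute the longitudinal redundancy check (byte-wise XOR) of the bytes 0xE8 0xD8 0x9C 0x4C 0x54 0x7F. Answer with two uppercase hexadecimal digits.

XOR the bytes together:
  start with 0xE8
  0xE8 ⊕ 0xD8 = 0x30
  0x30 ⊕ 0x9C = 0xAC
  0xAC ⊕ 0x4C = 0xE0
  0xE0 ⊕ 0x54 = 0xB4
  0xB4 ⊕ 0x7F = 0xCB

CB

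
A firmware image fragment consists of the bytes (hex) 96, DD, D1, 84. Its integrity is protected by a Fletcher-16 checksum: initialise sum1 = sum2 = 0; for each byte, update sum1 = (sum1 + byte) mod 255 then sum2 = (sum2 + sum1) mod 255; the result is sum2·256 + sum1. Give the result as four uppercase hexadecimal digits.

1CCA

Running sums (mod 255):
  after byte 0 (96): sum1=150, sum2=150
  after byte 1 (DD): sum1=116, sum2=11
  after byte 2 (D1): sum1=70, sum2=81
  after byte 3 (84): sum1=202, sum2=28
Checksum = sum2·256 + sum1 = 28·256 + 202 = 7370 = 0x1CCA.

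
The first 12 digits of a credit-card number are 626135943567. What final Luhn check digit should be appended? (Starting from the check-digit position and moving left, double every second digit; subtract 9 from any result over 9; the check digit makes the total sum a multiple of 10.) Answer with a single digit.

6

Partial digits right→left: 7 6 5 3 4 9 5 3 1 6 2 6
Double every second digit counting from the check-digit position (so the 1st, 3rd, 5th, ... of the partial from the right).
  doubled (with −9 where >9): 5 1 8 1 2 4 → sum 21
  kept as-is: 6 3 9 3 6 6 → sum 33
Total = 21 + 33 = 54.
Check digit = (10 − (54 mod 10)) mod 10 = 6.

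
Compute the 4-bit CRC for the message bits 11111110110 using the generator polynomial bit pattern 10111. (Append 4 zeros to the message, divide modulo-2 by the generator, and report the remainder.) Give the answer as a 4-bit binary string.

Append 4 zeros: 111111101100000. Divide by 10111 (XOR where the leading bit is 1):
  pos 0: 11111 XOR 10111 = 01000
  pos 1: 10001 XOR 10111 = 00110
  pos 3: 11010 XOR 10111 = 01101
  pos 4: 11011 XOR 10111 = 01100
  pos 5: 11001 XOR 10111 = 01110
  pos 6: 11100 XOR 10111 = 01011
  pos 7: 10110 XOR 10111 = 00001
Remainder (last 4 bits) = 1000. This is the CRC / FCS.

1000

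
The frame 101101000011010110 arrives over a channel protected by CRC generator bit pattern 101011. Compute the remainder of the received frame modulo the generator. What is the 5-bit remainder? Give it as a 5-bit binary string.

Modulo-2 division of 101101000011010110 by 101011:
  pos 0: 101101 XOR 101011 = 000110
  pos 3: 110000 XOR 101011 = 011011
  pos 4: 110110 XOR 101011 = 011101
  pos 5: 111011 XOR 101011 = 010000
  pos 6: 100001 XOR 101011 = 001010
  pos 8: 101001 XOR 101011 = 000010
  pos 12: 100110 XOR 101011 = 001101
Remainder = 01101 (nonzero — an error is detected).

01101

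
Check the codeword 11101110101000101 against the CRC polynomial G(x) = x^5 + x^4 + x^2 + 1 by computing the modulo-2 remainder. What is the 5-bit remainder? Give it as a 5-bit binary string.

Modulo-2 division of 11101110101000101 by 110101:
  pos 0: 111011 XOR 110101 = 001110
  pos 2: 111010 XOR 110101 = 001111
  pos 4: 111110 XOR 110101 = 001011
  pos 6: 101110 XOR 110101 = 011011
  pos 7: 110110 XOR 110101 = 000011
  pos 11: 110101 XOR 110101 = 000000
Remainder = 00000 (zero — the frame passes the CRC check).

00000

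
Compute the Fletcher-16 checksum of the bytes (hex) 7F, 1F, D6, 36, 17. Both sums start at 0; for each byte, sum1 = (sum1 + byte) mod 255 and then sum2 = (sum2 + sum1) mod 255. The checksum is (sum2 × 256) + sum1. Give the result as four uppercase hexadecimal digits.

02C2

Running sums (mod 255):
  after byte 0 (7F): sum1=127, sum2=127
  after byte 1 (1F): sum1=158, sum2=30
  after byte 2 (D6): sum1=117, sum2=147
  after byte 3 (36): sum1=171, sum2=63
  after byte 4 (17): sum1=194, sum2=2
Checksum = sum2·256 + sum1 = 2·256 + 194 = 706 = 0x02C2.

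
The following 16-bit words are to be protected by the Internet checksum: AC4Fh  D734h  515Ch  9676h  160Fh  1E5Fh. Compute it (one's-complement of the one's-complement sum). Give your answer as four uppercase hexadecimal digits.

One's-complement addition (fold any carry out of bit 15 back into bit 0):
  0xAC4F + 0xD734 = 0x18383 → wrap carry → 0x8384
  0x8384 + 0x515C = 0x0D4E0
  0xD4E0 + 0x9676 = 0x16B56 → wrap carry → 0x6B57
  0x6B57 + 0x160F = 0x08166
  0x8166 + 0x1E5F = 0x09FC5
One's-complement sum = 0x9FC5.
Checksum = ~0x9FC5 & 0xFFFF = 0x603A.

603A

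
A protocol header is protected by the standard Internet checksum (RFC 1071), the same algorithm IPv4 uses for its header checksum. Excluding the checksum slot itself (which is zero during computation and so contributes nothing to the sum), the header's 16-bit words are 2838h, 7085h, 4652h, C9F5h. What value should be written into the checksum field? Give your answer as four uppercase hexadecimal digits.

56FA

One's-complement addition (fold any carry out of bit 15 back into bit 0):
  0x2838 + 0x7085 = 0x098BD
  0x98BD + 0x4652 = 0x0DF0F
  0xDF0F + 0xC9F5 = 0x1A904 → wrap carry → 0xA905
One's-complement sum = 0xA905.
Checksum = ~0xA905 & 0xFFFF = 0x56FA.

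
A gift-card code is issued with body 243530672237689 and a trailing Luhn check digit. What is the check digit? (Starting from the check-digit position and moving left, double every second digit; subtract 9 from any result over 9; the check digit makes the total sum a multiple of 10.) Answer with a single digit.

6

Partial digits right→left: 9 8 6 7 3 2 2 7 6 0 3 5 3 4 2
Double every second digit counting from the check-digit position (so the 1st, 3rd, 5th, ... of the partial from the right).
  doubled (with −9 where >9): 9 3 6 4 3 6 6 4 → sum 41
  kept as-is: 8 7 2 7 0 5 4 → sum 33
Total = 41 + 33 = 74.
Check digit = (10 − (74 mod 10)) mod 10 = 6.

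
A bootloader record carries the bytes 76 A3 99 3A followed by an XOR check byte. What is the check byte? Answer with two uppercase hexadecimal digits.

XOR the bytes together:
  start with 0x76
  0x76 ⊕ 0xA3 = 0xD5
  0xD5 ⊕ 0x99 = 0x4C
  0x4C ⊕ 0x3A = 0x76

76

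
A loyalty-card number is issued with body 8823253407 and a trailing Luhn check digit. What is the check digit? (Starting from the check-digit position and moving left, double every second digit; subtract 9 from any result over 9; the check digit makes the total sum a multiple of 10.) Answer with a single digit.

8

Partial digits right→left: 7 0 4 3 5 2 3 2 8 8
Double every second digit counting from the check-digit position (so the 1st, 3rd, 5th, ... of the partial from the right).
  doubled (with −9 where >9): 5 8 1 6 7 → sum 27
  kept as-is: 0 3 2 2 8 → sum 15
Total = 27 + 15 = 42.
Check digit = (10 − (42 mod 10)) mod 10 = 8.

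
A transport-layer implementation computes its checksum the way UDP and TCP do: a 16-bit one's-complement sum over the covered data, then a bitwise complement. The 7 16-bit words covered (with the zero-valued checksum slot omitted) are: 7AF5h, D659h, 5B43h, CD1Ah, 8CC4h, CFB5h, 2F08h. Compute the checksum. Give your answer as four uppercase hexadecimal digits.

One's-complement addition (fold any carry out of bit 15 back into bit 0):
  0x7AF5 + 0xD659 = 0x1514E → wrap carry → 0x514F
  0x514F + 0x5B43 = 0x0AC92
  0xAC92 + 0xCD1A = 0x179AC → wrap carry → 0x79AD
  0x79AD + 0x8CC4 = 0x10671 → wrap carry → 0x0672
  0x0672 + 0xCFB5 = 0x0D627
  0xD627 + 0x2F08 = 0x1052F → wrap carry → 0x0530
One's-complement sum = 0x0530.
Checksum = ~0x0530 & 0xFFFF = 0xFACF.

FACF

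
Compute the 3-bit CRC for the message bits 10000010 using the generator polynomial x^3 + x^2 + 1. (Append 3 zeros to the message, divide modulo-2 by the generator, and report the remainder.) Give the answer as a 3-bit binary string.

010

Append 3 zeros: 10000010000. Divide by 1101 (XOR where the leading bit is 1):
  pos 0: 1000 XOR 1101 = 0101
  pos 1: 1010 XOR 1101 = 0111
  pos 2: 1110 XOR 1101 = 0011
  pos 4: 1110 XOR 1101 = 0011
  pos 6: 1100 XOR 1101 = 0001
Remainder (last 3 bits) = 010. This is the CRC / FCS.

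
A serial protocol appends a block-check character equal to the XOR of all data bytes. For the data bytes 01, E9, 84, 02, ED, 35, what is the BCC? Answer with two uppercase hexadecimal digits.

XOR the bytes together:
  start with 0x01
  0x01 ⊕ 0xE9 = 0xE8
  0xE8 ⊕ 0x84 = 0x6C
  0x6C ⊕ 0x02 = 0x6E
  0x6E ⊕ 0xED = 0x83
  0x83 ⊕ 0x35 = 0xB6

B6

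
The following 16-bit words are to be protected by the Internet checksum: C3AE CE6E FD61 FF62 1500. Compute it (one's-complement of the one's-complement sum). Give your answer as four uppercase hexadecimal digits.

One's-complement addition (fold any carry out of bit 15 back into bit 0):
  0xC3AE + 0xCE6E = 0x1921C → wrap carry → 0x921D
  0x921D + 0xFD61 = 0x18F7E → wrap carry → 0x8F7F
  0x8F7F + 0xFF62 = 0x18EE1 → wrap carry → 0x8EE2
  0x8EE2 + 0x1500 = 0x0A3E2
One's-complement sum = 0xA3E2.
Checksum = ~0xA3E2 & 0xFFFF = 0x5C1D.

5C1D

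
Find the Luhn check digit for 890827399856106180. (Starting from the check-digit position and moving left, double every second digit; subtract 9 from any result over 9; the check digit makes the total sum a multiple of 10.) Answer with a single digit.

6

Partial digits right→left: 0 8 1 6 0 1 6 5 8 9 9 3 7 2 8 0 9 8
Double every second digit counting from the check-digit position (so the 1st, 3rd, 5th, ... of the partial from the right).
  doubled (with −9 where >9): 0 2 0 3 7 9 5 7 9 → sum 42
  kept as-is: 8 6 1 5 9 3 2 0 8 → sum 42
Total = 42 + 42 = 84.
Check digit = (10 − (84 mod 10)) mod 10 = 6.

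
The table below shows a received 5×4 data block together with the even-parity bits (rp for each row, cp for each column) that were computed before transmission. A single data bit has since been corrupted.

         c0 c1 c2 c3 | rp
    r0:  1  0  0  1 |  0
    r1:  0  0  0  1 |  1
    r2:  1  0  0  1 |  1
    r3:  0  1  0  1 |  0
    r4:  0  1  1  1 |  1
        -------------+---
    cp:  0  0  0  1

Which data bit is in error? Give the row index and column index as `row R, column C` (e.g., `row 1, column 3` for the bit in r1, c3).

Recompute each row's even parity and compare to rp:
  r0: data parity 0, sent rp 0 → ok
  r1: data parity 1, sent rp 1 → ok
  r2: data parity 0, sent rp 1 → mismatch
  r3: data parity 0, sent rp 0 → ok
  r4: data parity 1, sent rp 1 → ok
Recompute each column's even parity and compare to cp:
  c0: data parity 0, sent cp 0 → ok
  c1: data parity 0, sent cp 0 → ok
  c2: data parity 1, sent cp 0 → mismatch
  c3: data parity 1, sent cp 1 → ok
Exactly one row (r2) and one column (c2) fail → the flipped bit is at their intersection.

row 2, column 2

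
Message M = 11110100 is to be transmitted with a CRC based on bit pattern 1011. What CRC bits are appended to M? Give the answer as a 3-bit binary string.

011

Append 3 zeros: 11110100000. Divide by 1011 (XOR where the leading bit is 1):
  pos 0: 1111 XOR 1011 = 0100
  pos 1: 1000 XOR 1011 = 0011
  pos 3: 1110 XOR 1011 = 0101
  pos 4: 1010 XOR 1011 = 0001
  pos 7: 1000 XOR 1011 = 0011
Remainder (last 3 bits) = 011. This is the CRC / FCS.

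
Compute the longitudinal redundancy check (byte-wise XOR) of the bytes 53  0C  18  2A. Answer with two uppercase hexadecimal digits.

6D

XOR the bytes together:
  start with 0x53
  0x53 ⊕ 0x0C = 0x5F
  0x5F ⊕ 0x18 = 0x47
  0x47 ⊕ 0x2A = 0x6D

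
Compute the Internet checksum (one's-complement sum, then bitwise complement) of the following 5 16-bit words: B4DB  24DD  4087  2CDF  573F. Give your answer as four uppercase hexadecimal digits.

61A1

One's-complement addition (fold any carry out of bit 15 back into bit 0):
  0xB4DB + 0x24DD = 0x0D9B8
  0xD9B8 + 0x4087 = 0x11A3F → wrap carry → 0x1A40
  0x1A40 + 0x2CDF = 0x0471F
  0x471F + 0x573F = 0x09E5E
One's-complement sum = 0x9E5E.
Checksum = ~0x9E5E & 0xFFFF = 0x61A1.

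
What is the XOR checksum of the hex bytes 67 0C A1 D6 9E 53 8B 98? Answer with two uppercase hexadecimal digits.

C2

XOR the bytes together:
  start with 0x67
  0x67 ⊕ 0x0C = 0x6B
  0x6B ⊕ 0xA1 = 0xCA
  0xCA ⊕ 0xD6 = 0x1C
  0x1C ⊕ 0x9E = 0x82
  0x82 ⊕ 0x53 = 0xD1
  0xD1 ⊕ 0x8B = 0x5A
  0x5A ⊕ 0x98 = 0xC2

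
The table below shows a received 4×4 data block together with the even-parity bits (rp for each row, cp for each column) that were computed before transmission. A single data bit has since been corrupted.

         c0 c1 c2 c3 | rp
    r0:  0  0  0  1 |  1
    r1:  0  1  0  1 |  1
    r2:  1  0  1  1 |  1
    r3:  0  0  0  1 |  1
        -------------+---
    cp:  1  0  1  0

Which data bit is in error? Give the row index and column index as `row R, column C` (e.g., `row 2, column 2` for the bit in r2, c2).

row 1, column 1

Recompute each row's even parity and compare to rp:
  r0: data parity 1, sent rp 1 → ok
  r1: data parity 0, sent rp 1 → mismatch
  r2: data parity 1, sent rp 1 → ok
  r3: data parity 1, sent rp 1 → ok
Recompute each column's even parity and compare to cp:
  c0: data parity 1, sent cp 1 → ok
  c1: data parity 1, sent cp 0 → mismatch
  c2: data parity 1, sent cp 1 → ok
  c3: data parity 0, sent cp 0 → ok
Exactly one row (r1) and one column (c1) fail → the flipped bit is at their intersection.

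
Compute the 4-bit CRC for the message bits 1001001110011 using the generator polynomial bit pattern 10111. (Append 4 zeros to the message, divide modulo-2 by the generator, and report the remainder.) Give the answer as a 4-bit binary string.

Append 4 zeros: 10010011100110000. Divide by 10111 (XOR where the leading bit is 1):
  pos 0: 10010 XOR 10111 = 00101
  pos 2: 10101 XOR 10111 = 00010
  pos 5: 10110 XOR 10111 = 00001
  pos 9: 10110 XOR 10111 = 00001
Remainder (last 4 bits) = 1000. This is the CRC / FCS.

1000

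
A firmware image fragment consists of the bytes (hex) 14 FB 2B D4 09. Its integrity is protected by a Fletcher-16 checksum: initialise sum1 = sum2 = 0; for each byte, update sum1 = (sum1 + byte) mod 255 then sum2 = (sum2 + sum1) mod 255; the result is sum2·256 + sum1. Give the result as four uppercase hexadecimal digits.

Running sums (mod 255):
  after byte 0 (14): sum1=20, sum2=20
  after byte 1 (FB): sum1=16, sum2=36
  after byte 2 (2B): sum1=59, sum2=95
  after byte 3 (D4): sum1=16, sum2=111
  after byte 4 (09): sum1=25, sum2=136
Checksum = sum2·256 + sum1 = 136·256 + 25 = 34841 = 0x8819.

8819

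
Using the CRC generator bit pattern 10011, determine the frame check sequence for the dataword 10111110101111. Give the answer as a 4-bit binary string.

Append 4 zeros: 101111101011110000. Divide by 10011 (XOR where the leading bit is 1):
  pos 0: 10111 XOR 10011 = 00100
  pos 2: 10011 XOR 10011 = 00000
  pos 8: 10111 XOR 10011 = 00100
  pos 10: 10010 XOR 10011 = 00001
Remainder (last 4 bits) = 1000. This is the CRC / FCS.

1000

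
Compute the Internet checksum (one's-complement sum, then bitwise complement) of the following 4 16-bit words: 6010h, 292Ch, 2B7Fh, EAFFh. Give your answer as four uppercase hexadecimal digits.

6044

One's-complement addition (fold any carry out of bit 15 back into bit 0):
  0x6010 + 0x292C = 0x0893C
  0x893C + 0x2B7F = 0x0B4BB
  0xB4BB + 0xEAFF = 0x19FBA → wrap carry → 0x9FBB
One's-complement sum = 0x9FBB.
Checksum = ~0x9FBB & 0xFFFF = 0x6044.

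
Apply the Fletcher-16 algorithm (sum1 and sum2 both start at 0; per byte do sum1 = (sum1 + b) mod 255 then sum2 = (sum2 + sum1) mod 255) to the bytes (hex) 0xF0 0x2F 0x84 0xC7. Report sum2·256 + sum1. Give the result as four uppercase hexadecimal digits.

226C

Running sums (mod 255):
  after byte 0 (0xF0): sum1=240, sum2=240
  after byte 1 (0x2F): sum1=32, sum2=17
  after byte 2 (0x84): sum1=164, sum2=181
  after byte 3 (0xC7): sum1=108, sum2=34
Checksum = sum2·256 + sum1 = 34·256 + 108 = 8812 = 0x226C.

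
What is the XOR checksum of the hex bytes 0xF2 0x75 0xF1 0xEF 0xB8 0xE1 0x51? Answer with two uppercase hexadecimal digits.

XOR the bytes together:
  start with 0xF2
  0xF2 ⊕ 0x75 = 0x87
  0x87 ⊕ 0xF1 = 0x76
  0x76 ⊕ 0xEF = 0x99
  0x99 ⊕ 0xB8 = 0x21
  0x21 ⊕ 0xE1 = 0xC0
  0xC0 ⊕ 0x51 = 0x91

91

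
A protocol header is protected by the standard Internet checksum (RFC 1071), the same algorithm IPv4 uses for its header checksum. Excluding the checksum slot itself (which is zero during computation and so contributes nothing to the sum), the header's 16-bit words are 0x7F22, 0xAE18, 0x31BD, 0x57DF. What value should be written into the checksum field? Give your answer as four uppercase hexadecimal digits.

4928

One's-complement addition (fold any carry out of bit 15 back into bit 0):
  0x7F22 + 0xAE18 = 0x12D3A → wrap carry → 0x2D3B
  0x2D3B + 0x31BD = 0x05EF8
  0x5EF8 + 0x57DF = 0x0B6D7
One's-complement sum = 0xB6D7.
Checksum = ~0xB6D7 & 0xFFFF = 0x4928.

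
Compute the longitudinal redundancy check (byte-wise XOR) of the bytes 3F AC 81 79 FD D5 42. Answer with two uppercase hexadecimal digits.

XOR the bytes together:
  start with 0x3F
  0x3F ⊕ 0xAC = 0x93
  0x93 ⊕ 0x81 = 0x12
  0x12 ⊕ 0x79 = 0x6B
  0x6B ⊕ 0xFD = 0x96
  0x96 ⊕ 0xD5 = 0x43
  0x43 ⊕ 0x42 = 0x01

01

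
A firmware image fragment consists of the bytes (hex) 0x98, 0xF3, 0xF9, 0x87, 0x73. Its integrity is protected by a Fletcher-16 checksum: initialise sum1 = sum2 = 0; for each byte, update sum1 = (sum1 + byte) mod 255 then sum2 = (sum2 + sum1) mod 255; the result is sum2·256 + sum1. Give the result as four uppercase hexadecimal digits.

Running sums (mod 255):
  after byte 0 (0x98): sum1=152, sum2=152
  after byte 1 (0xF3): sum1=140, sum2=37
  after byte 2 (0xF9): sum1=134, sum2=171
  after byte 3 (0x87): sum1=14, sum2=185
  after byte 4 (0x73): sum1=129, sum2=59
Checksum = sum2·256 + sum1 = 59·256 + 129 = 15233 = 0x3B81.

3B81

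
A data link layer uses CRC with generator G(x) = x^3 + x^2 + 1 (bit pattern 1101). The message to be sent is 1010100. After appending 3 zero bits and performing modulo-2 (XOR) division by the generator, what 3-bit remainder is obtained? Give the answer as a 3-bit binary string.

Append 3 zeros: 1010100000. Divide by 1101 (XOR where the leading bit is 1):
  pos 0: 1010 XOR 1101 = 0111
  pos 1: 1111 XOR 1101 = 0010
  pos 3: 1000 XOR 1101 = 0101
  pos 4: 1010 XOR 1101 = 0111
  pos 5: 1110 XOR 1101 = 0011
Remainder (last 3 bits) = 110. This is the CRC / FCS.

110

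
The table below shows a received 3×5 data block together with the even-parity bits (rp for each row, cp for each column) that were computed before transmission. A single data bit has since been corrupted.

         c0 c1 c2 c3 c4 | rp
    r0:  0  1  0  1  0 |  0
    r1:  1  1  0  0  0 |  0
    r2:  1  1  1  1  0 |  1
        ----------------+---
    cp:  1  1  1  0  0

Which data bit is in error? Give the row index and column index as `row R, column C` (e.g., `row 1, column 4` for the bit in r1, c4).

Recompute each row's even parity and compare to rp:
  r0: data parity 0, sent rp 0 → ok
  r1: data parity 0, sent rp 0 → ok
  r2: data parity 0, sent rp 1 → mismatch
Recompute each column's even parity and compare to cp:
  c0: data parity 0, sent cp 1 → mismatch
  c1: data parity 1, sent cp 1 → ok
  c2: data parity 1, sent cp 1 → ok
  c3: data parity 0, sent cp 0 → ok
  c4: data parity 0, sent cp 0 → ok
Exactly one row (r2) and one column (c0) fail → the flipped bit is at their intersection.

row 2, column 0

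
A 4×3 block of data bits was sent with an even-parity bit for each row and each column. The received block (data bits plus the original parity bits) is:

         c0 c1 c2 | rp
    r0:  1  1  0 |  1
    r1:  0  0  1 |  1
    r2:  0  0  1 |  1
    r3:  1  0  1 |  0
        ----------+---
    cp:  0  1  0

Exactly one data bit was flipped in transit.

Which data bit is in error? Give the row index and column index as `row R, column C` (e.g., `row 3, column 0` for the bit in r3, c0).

row 0, column 2

Recompute each row's even parity and compare to rp:
  r0: data parity 0, sent rp 1 → mismatch
  r1: data parity 1, sent rp 1 → ok
  r2: data parity 1, sent rp 1 → ok
  r3: data parity 0, sent rp 0 → ok
Recompute each column's even parity and compare to cp:
  c0: data parity 0, sent cp 0 → ok
  c1: data parity 1, sent cp 1 → ok
  c2: data parity 1, sent cp 0 → mismatch
Exactly one row (r0) and one column (c2) fail → the flipped bit is at their intersection.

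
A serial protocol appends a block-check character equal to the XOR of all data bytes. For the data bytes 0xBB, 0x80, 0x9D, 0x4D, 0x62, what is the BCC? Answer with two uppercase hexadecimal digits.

XOR the bytes together:
  start with 0xBB
  0xBB ⊕ 0x80 = 0x3B
  0x3B ⊕ 0x9D = 0xA6
  0xA6 ⊕ 0x4D = 0xEB
  0xEB ⊕ 0x62 = 0x89

89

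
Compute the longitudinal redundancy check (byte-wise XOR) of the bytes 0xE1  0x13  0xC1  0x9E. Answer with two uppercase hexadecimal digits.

AD

XOR the bytes together:
  start with 0xE1
  0xE1 ⊕ 0x13 = 0xF2
  0xF2 ⊕ 0xC1 = 0x33
  0x33 ⊕ 0x9E = 0xAD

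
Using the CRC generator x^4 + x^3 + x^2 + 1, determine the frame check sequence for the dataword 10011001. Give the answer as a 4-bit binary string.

Append 4 zeros: 100110010000. Divide by 11101 (XOR where the leading bit is 1):
  pos 0: 10011 XOR 11101 = 01110
  pos 1: 11100 XOR 11101 = 00001
  pos 5: 10100 XOR 11101 = 01001
  pos 6: 10010 XOR 11101 = 01111
  pos 7: 11110 XOR 11101 = 00011
Remainder (last 4 bits) = 0011. This is the CRC / FCS.

0011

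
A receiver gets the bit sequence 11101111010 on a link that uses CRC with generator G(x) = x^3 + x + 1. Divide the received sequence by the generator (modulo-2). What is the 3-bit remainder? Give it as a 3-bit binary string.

Modulo-2 division of 11101111010 by 1011:
  pos 0: 1110 XOR 1011 = 0101
  pos 1: 1011 XOR 1011 = 0000
  pos 5: 1110 XOR 1011 = 0101
  pos 6: 1011 XOR 1011 = 0000
Remainder = 000 (zero — the frame passes the CRC check).

000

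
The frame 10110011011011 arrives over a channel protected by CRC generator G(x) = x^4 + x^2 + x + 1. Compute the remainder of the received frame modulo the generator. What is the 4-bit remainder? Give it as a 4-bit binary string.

0010

Modulo-2 division of 10110011011011 by 10111:
  pos 0: 10110 XOR 10111 = 00001
  pos 4: 10110 XOR 10111 = 00001
  pos 8: 11101 XOR 10111 = 01010
  pos 9: 10101 XOR 10111 = 00010
Remainder = 0010 (nonzero — an error is detected).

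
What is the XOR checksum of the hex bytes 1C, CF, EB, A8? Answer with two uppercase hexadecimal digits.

XOR the bytes together:
  start with 0x1C
  0x1C ⊕ 0xCF = 0xD3
  0xD3 ⊕ 0xEB = 0x38
  0x38 ⊕ 0xA8 = 0x90

90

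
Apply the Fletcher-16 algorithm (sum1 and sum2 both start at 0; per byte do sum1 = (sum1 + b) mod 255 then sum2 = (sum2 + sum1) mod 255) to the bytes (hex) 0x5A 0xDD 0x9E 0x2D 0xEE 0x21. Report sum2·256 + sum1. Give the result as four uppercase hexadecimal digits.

Running sums (mod 255):
  after byte 0 (0x5A): sum1=90, sum2=90
  after byte 1 (0xDD): sum1=56, sum2=146
  after byte 2 (0x9E): sum1=214, sum2=105
  after byte 3 (0x2D): sum1=4, sum2=109
  after byte 4 (0xEE): sum1=242, sum2=96
  after byte 5 (0x21): sum1=20, sum2=116
Checksum = sum2·256 + sum1 = 116·256 + 20 = 29716 = 0x7414.

7414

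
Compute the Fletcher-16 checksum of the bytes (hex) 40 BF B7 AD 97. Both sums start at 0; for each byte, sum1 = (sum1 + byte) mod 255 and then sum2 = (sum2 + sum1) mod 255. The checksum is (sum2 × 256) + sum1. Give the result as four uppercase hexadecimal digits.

5AFC

Running sums (mod 255):
  after byte 0 (40): sum1=64, sum2=64
  after byte 1 (BF): sum1=0, sum2=64
  after byte 2 (B7): sum1=183, sum2=247
  after byte 3 (AD): sum1=101, sum2=93
  after byte 4 (97): sum1=252, sum2=90
Checksum = sum2·256 + sum1 = 90·256 + 252 = 23292 = 0x5AFC.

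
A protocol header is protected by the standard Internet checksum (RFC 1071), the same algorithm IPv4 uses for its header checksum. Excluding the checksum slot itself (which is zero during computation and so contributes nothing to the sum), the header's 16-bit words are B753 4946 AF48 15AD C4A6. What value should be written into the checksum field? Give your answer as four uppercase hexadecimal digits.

One's-complement addition (fold any carry out of bit 15 back into bit 0):
  0xB753 + 0x4946 = 0x10099 → wrap carry → 0x009A
  0x009A + 0xAF48 = 0x0AFE2
  0xAFE2 + 0x15AD = 0x0C58F
  0xC58F + 0xC4A6 = 0x18A35 → wrap carry → 0x8A36
One's-complement sum = 0x8A36.
Checksum = ~0x8A36 & 0xFFFF = 0x75C9.

75C9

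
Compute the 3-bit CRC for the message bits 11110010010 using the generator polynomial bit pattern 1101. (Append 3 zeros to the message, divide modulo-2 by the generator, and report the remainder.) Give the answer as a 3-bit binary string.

Append 3 zeros: 11110010010000. Divide by 1101 (XOR where the leading bit is 1):
  pos 0: 1111 XOR 1101 = 0010
  pos 2: 1000 XOR 1101 = 0101
  pos 3: 1011 XOR 1101 = 0110
  pos 4: 1100 XOR 1101 = 0001
  pos 7: 1010 XOR 1101 = 0111
  pos 8: 1110 XOR 1101 = 0011
  pos 10: 1100 XOR 1101 = 0001
Remainder (last 3 bits) = 001. This is the CRC / FCS.

001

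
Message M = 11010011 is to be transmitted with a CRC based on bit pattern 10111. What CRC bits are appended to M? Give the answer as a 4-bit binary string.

0100

Append 4 zeros: 110100110000. Divide by 10111 (XOR where the leading bit is 1):
  pos 0: 11010 XOR 10111 = 01101
  pos 1: 11010 XOR 10111 = 01101
  pos 2: 11011 XOR 10111 = 01100
  pos 3: 11001 XOR 10111 = 01110
  pos 4: 11100 XOR 10111 = 01011
  pos 5: 10110 XOR 10111 = 00001
Remainder (last 4 bits) = 0100. This is the CRC / FCS.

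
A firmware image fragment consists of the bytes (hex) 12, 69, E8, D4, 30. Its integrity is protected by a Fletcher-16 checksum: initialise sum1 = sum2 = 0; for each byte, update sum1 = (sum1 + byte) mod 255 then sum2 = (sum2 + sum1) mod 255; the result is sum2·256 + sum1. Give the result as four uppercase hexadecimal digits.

9469

Running sums (mod 255):
  after byte 0 (12): sum1=18, sum2=18
  after byte 1 (69): sum1=123, sum2=141
  after byte 2 (E8): sum1=100, sum2=241
  after byte 3 (D4): sum1=57, sum2=43
  after byte 4 (30): sum1=105, sum2=148
Checksum = sum2·256 + sum1 = 148·256 + 105 = 37993 = 0x9469.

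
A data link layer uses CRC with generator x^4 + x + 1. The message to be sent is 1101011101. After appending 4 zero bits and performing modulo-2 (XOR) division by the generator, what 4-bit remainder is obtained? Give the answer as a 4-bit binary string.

Append 4 zeros: 11010111010000. Divide by 10011 (XOR where the leading bit is 1):
  pos 0: 11010 XOR 10011 = 01001
  pos 1: 10011 XOR 10011 = 00000
  pos 6: 11010 XOR 10011 = 01001
  pos 7: 10010 XOR 10011 = 00001
Remainder (last 4 bits) = 0100. This is the CRC / FCS.

0100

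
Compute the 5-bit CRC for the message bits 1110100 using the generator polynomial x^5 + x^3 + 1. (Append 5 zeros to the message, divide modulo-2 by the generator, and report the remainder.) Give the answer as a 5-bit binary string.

Append 5 zeros: 111010000000. Divide by 101001 (XOR where the leading bit is 1):
  pos 0: 111010 XOR 101001 = 010011
  pos 1: 100110 XOR 101001 = 001111
  pos 3: 111100 XOR 101001 = 010101
  pos 4: 101010 XOR 101001 = 000011
Remainder (last 5 bits) = 01100. This is the CRC / FCS.

01100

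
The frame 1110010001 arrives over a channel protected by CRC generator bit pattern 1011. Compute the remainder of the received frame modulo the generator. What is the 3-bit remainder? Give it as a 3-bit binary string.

000

Modulo-2 division of 1110010001 by 1011:
  pos 0: 1110 XOR 1011 = 0101
  pos 1: 1010 XOR 1011 = 0001
  pos 4: 1100 XOR 1011 = 0111
  pos 5: 1110 XOR 1011 = 0101
  pos 6: 1011 XOR 1011 = 0000
Remainder = 000 (zero — the frame passes the CRC check).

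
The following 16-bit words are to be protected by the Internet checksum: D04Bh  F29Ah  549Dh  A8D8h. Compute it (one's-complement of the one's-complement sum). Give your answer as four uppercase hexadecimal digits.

One's-complement addition (fold any carry out of bit 15 back into bit 0):
  0xD04B + 0xF29A = 0x1C2E5 → wrap carry → 0xC2E6
  0xC2E6 + 0x549D = 0x11783 → wrap carry → 0x1784
  0x1784 + 0xA8D8 = 0x0C05C
One's-complement sum = 0xC05C.
Checksum = ~0xC05C & 0xFFFF = 0x3FA3.

3FA3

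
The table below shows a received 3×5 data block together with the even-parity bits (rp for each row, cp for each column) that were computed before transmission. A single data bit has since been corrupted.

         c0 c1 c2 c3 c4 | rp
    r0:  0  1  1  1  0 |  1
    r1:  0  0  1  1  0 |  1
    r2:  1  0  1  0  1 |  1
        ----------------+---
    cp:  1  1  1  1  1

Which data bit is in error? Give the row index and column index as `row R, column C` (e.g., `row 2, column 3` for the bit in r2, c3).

Recompute each row's even parity and compare to rp:
  r0: data parity 1, sent rp 1 → ok
  r1: data parity 0, sent rp 1 → mismatch
  r2: data parity 1, sent rp 1 → ok
Recompute each column's even parity and compare to cp:
  c0: data parity 1, sent cp 1 → ok
  c1: data parity 1, sent cp 1 → ok
  c2: data parity 1, sent cp 1 → ok
  c3: data parity 0, sent cp 1 → mismatch
  c4: data parity 1, sent cp 1 → ok
Exactly one row (r1) and one column (c3) fail → the flipped bit is at their intersection.

row 1, column 3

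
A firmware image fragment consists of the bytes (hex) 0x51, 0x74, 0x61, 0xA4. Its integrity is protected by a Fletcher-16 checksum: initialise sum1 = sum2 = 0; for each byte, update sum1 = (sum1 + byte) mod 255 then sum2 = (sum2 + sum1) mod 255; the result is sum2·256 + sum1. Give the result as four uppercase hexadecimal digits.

0ACB

Running sums (mod 255):
  after byte 0 (0x51): sum1=81, sum2=81
  after byte 1 (0x74): sum1=197, sum2=23
  after byte 2 (0x61): sum1=39, sum2=62
  after byte 3 (0xA4): sum1=203, sum2=10
Checksum = sum2·256 + sum1 = 10·256 + 203 = 2763 = 0x0ACB.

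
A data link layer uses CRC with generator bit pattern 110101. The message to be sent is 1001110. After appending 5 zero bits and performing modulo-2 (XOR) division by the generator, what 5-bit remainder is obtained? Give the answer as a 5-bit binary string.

01100

Append 5 zeros: 100111000000. Divide by 110101 (XOR where the leading bit is 1):
  pos 0: 100111 XOR 110101 = 010010
  pos 1: 100100 XOR 110101 = 010001
  pos 2: 100010 XOR 110101 = 010111
  pos 3: 101110 XOR 110101 = 011011
  pos 4: 110110 XOR 110101 = 000011
Remainder (last 5 bits) = 01100. This is the CRC / FCS.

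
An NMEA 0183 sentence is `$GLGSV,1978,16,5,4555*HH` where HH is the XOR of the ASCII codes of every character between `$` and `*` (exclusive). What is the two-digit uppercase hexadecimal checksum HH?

XOR the ASCII codes of the payload characters:
  'G' = 0x47 → acc = 0x47
  'L' = 0x4C → acc = 0x0B
  'G' = 0x47 → acc = 0x4C
  'S' = 0x53 → acc = 0x1F
  'V' = 0x56 → acc = 0x49
  ',' = 0x2C → acc = 0x65
  '1' = 0x31 → acc = 0x54
  '9' = 0x39 → acc = 0x6D
  '7' = 0x37 → acc = 0x5A
  '8' = 0x38 → acc = 0x62
  ',' = 0x2C → acc = 0x4E
  '1' = 0x31 → acc = 0x7F
  '6' = 0x36 → acc = 0x49
  ',' = 0x2C → acc = 0x65
  '5' = 0x35 → acc = 0x50
  ',' = 0x2C → acc = 0x7C
  '4' = 0x34 → acc = 0x48
  '5' = 0x35 → acc = 0x7D
  '5' = 0x35 → acc = 0x48
  '5' = 0x35 → acc = 0x7D
Checksum = 0x7D.

7D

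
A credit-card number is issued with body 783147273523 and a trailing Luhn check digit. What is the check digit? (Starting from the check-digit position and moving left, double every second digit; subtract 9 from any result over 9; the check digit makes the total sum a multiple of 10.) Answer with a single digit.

Partial digits right→left: 3 2 5 3 7 2 7 4 1 3 8 7
Double every second digit counting from the check-digit position (so the 1st, 3rd, 5th, ... of the partial from the right).
  doubled (with −9 where >9): 6 1 5 5 2 7 → sum 26
  kept as-is: 2 3 2 4 3 7 → sum 21
Total = 26 + 21 = 47.
Check digit = (10 − (47 mod 10)) mod 10 = 3.

3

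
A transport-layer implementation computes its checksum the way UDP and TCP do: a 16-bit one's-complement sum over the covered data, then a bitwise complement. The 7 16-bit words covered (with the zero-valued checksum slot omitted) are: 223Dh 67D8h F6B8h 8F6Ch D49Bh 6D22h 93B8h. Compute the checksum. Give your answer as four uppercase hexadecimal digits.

1A4E

One's-complement addition (fold any carry out of bit 15 back into bit 0):
  0x223D + 0x67D8 = 0x08A15
  0x8A15 + 0xF6B8 = 0x180CD → wrap carry → 0x80CE
  0x80CE + 0x8F6C = 0x1103A → wrap carry → 0x103B
  0x103B + 0xD49B = 0x0E4D6
  0xE4D6 + 0x6D22 = 0x151F8 → wrap carry → 0x51F9
  0x51F9 + 0x93B8 = 0x0E5B1
One's-complement sum = 0xE5B1.
Checksum = ~0xE5B1 & 0xFFFF = 0x1A4E.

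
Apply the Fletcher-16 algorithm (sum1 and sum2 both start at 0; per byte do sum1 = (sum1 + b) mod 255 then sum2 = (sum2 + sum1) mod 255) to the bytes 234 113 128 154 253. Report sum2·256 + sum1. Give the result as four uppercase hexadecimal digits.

1175

Running sums (mod 255):
  after byte 0 (234): sum1=234, sum2=234
  after byte 1 (113): sum1=92, sum2=71
  after byte 2 (128): sum1=220, sum2=36
  after byte 3 (154): sum1=119, sum2=155
  after byte 4 (253): sum1=117, sum2=17
Checksum = sum2·256 + sum1 = 17·256 + 117 = 4469 = 0x1175.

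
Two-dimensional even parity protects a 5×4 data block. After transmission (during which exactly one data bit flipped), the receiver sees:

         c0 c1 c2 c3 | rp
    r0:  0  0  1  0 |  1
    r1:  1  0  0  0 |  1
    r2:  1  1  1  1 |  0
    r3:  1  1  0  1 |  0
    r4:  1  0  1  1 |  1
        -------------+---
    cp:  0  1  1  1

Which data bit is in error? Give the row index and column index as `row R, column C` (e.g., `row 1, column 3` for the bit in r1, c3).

row 3, column 1

Recompute each row's even parity and compare to rp:
  r0: data parity 1, sent rp 1 → ok
  r1: data parity 1, sent rp 1 → ok
  r2: data parity 0, sent rp 0 → ok
  r3: data parity 1, sent rp 0 → mismatch
  r4: data parity 1, sent rp 1 → ok
Recompute each column's even parity and compare to cp:
  c0: data parity 0, sent cp 0 → ok
  c1: data parity 0, sent cp 1 → mismatch
  c2: data parity 1, sent cp 1 → ok
  c3: data parity 1, sent cp 1 → ok
Exactly one row (r3) and one column (c1) fail → the flipped bit is at their intersection.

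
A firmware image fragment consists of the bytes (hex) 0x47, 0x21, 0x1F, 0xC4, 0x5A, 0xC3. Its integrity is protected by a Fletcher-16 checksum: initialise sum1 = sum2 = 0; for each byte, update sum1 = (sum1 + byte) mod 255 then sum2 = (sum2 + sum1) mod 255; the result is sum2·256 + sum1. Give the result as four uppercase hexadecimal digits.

946A

Running sums (mod 255):
  after byte 0 (0x47): sum1=71, sum2=71
  after byte 1 (0x21): sum1=104, sum2=175
  after byte 2 (0x1F): sum1=135, sum2=55
  after byte 3 (0xC4): sum1=76, sum2=131
  after byte 4 (0x5A): sum1=166, sum2=42
  after byte 5 (0xC3): sum1=106, sum2=148
Checksum = sum2·256 + sum1 = 148·256 + 106 = 37994 = 0x946A.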